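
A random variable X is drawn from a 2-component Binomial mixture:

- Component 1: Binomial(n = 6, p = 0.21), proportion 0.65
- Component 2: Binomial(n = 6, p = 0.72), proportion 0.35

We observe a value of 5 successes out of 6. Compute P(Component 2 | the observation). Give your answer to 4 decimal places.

Posterior ∝ prior × likelihood, so P(k | x) ∝ w_k f_k(x); normalise over all components.
Evaluate each component's likelihood at the observed value:
  L_1 = 0.00193586
  L_2 = 0.325066
Unnormalised posteriors:
  w_1·L_1 = 0.65 × 0.00193586 = 0.00125831
  w_2·L_2 = 0.35 × 0.325066 = 0.113773
Denominator: 0.00125831 + 0.113773 = 0.115031
P(Component 2 | x) = 0.113773 / 0.115031 ≈ 0.9891

0.9891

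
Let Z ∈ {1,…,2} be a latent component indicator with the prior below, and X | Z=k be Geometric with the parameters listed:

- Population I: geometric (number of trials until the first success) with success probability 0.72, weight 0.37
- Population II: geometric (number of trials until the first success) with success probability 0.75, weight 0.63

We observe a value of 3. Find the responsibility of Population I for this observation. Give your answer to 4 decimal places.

0.4143

By Bayes' theorem, P(k | x) = π_k f_k(x) / Σ_j π_j f_j(x).
Component likelihoods at x = 3:
  L_I = 0.056448
  L_II = 0.046875
Weight by the priors:
  π_I·L_I = 0.37 × 0.056448 = 0.0208858
  π_II·L_II = 0.63 × 0.046875 = 0.0295313
Marginal: 0.0208858 + 0.0295313 = 0.050417
P(Population I | the observation) ≈ 0.4143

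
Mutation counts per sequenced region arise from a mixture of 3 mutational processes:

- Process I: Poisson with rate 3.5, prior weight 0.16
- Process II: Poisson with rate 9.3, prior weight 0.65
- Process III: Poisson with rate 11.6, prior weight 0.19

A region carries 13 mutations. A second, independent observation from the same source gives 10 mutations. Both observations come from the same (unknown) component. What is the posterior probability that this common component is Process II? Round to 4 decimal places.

0.6786

By Bayes' theorem, P(k | x) = P(Z=k) f_k(x) / Σ_j P(Z=j) f_j(x).
Since both observations come from the same component, the likelihood for component k is f_k(x₁)·f_k(x₂).
  p_I = [e^(−3.5)·3.5^13/13! = 5.73553e-05] × [0.00229555] = 1.31662e-07
  p_II = [e^(−9.3)·9.3^13/13! = 0.0571557] × [0.121935] = 0.00696927
  p_III = [e^(−11.6)·11.6^13/13! = 0.101358] × [0.11143] = 0.0112943
Weight by the priors:
  P(Z=I)·p_I = 0.16 × 1.31662e-07 = 2.10659e-08
  P(Z=II)·p_II = 0.65 × 0.00696927 = 0.00453002
  P(Z=III)·p_III = 0.19 × 0.0112943 = 0.00214591
Marginal: 2.10659e-08 + 0.00453002 + 0.00214591 = 0.00667596
P(Process II | x₁,x₂) ≈ 0.6786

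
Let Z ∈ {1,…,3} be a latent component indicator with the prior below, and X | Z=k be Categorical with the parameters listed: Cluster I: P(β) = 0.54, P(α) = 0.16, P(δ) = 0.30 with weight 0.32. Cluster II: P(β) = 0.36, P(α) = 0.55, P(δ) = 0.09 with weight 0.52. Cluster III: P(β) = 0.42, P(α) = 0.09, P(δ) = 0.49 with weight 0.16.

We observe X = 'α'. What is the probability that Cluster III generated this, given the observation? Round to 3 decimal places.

0.041

Apply Bayes' rule: the posterior for each component is proportional to its prior times its likelihood at x.
Component likelihoods at x = 'α':
  L_I = 0.16
  L_II = 0.55
  L_III = 0.09
Unnormalised posteriors:
  P(Z=I)·L_I = 0.32 × 0.16 = 0.0512
  P(Z=II)·L_II = 0.52 × 0.55 = 0.286
  P(Z=III)·L_III = 0.16 × 0.09 = 0.0144
Marginal: 0.0512 + 0.286 + 0.0144 = 0.3516
Responsibility of Cluster III: 0.0144 / 0.3516 ≈ 0.041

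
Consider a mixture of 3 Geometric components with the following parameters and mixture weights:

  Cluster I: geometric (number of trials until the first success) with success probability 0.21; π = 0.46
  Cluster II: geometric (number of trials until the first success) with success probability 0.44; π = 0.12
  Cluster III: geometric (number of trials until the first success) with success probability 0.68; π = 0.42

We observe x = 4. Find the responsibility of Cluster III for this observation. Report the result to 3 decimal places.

0.141

Posterior ∝ prior × likelihood, so P(k | x) ∝ π_k f_k(x); normalise over all components.
Evaluate each component's likelihood at the observed value:
  p_I = 0.21·(1−0.21)^3 = 0.21·0.493039 = 0.103538
  p_II = 0.44·(1−0.44)^3 = 0.44·0.175616 = 0.077271
  p_III = 0.68·(1−0.68)^3 = 0.68·0.032768 = 0.0222822
Unnormalised posteriors:
  π_I·p_I = 0.46 × 0.103538 = 0.0476276
  π_II·p_II = 0.12 × 0.077271 = 0.00927252
  π_III·p_III = 0.42 × 0.0222822 = 0.00935854
Marginal: 0.0476276 + 0.00927252 + 0.00935854 = 0.0662586
P(Cluster III | x) = 0.00935854 / 0.0662586 ≈ 0.141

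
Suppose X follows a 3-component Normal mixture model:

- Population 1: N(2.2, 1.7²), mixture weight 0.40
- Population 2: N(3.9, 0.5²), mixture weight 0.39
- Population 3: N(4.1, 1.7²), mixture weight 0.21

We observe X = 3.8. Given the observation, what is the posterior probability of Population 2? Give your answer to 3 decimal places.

0.737

The responsibility of component k is π_k f_k(x) divided by Σ_j π_j f_j(x).
Evaluate each component's likelihood at the observed value:
  p_1 = (1/(1.7·√(2π)))·exp(−(3.8−2.2)²/(2·1.7²)) = 0.234672·exp(-0.44291) = 0.150699
  p_2 = (1/(0.5·√(2π)))·exp(−(3.8−3.9)²/(2·0.5²)) = 0.797885·exp(-0.02000) = 0.782085
  p_3 = (1/(1.7·√(2π)))·exp(−(3.8−4.1)²/(2·1.7²)) = 0.234672·exp(-0.01557) = 0.231046
Multiply by the mixture weights:
  π_1·p_1 = 0.40 × 0.150699 = 0.0602794
  π_2·p_2 = 0.39 × 0.782085 = 0.305013
  π_3·p_3 = 0.21 × 0.231046 = 0.0485197
Normaliser: 0.0602794 + 0.305013 + 0.0485197 = 0.413812
P(Population 2 | the observation) ≈ 0.737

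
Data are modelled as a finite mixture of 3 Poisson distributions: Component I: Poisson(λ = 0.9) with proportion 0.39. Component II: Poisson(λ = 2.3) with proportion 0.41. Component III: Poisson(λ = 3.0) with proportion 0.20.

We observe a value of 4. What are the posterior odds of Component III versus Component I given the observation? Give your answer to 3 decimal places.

7.753

Posterior odds = (w_i f_i(x)) / (w_j f_j(x)); the normalising sum cancels.
Component likelihoods at x = 4:
  L_I = e^(−0.9)·0.9^4/4! = 0.0111146
  L_II = e^(−2.3)·2.3^4/4! = 0.116902
  L_III = e^(−3.0)·3.0^4/4! = 0.168031
Odds = (0.20/0.39) × (0.168031/0.0111146) = 0.512821 × 15.1181 ≈ 7.753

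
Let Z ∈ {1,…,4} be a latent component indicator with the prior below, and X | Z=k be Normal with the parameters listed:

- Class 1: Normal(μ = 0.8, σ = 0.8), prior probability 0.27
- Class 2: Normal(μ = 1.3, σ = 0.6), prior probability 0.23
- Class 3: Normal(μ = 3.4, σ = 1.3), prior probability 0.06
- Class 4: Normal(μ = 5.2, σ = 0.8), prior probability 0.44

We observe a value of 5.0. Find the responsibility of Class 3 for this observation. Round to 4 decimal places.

0.0390

Apply Bayes' rule: the posterior for each component is proportional to its prior times its likelihood at x.
Component likelihoods at x = 5.0:
  L_1 = (1/(0.8·√(2π)))·exp(−(5.0−0.8)²/(2·0.8²)) = 0.498678·exp(-13.78125) = 5.16059e-07
  L_2 = (1/(0.6·√(2π)))·exp(−(5.0−1.3)²/(2·0.6²)) = 0.664904·exp(-19.01389) = 3.67394e-09
  L_3 = (1/(1.3·√(2π)))·exp(−(5.0−3.4)²/(2·1.3²)) = 0.306879·exp(-0.75740) = 0.143891
  L_4 = (1/(0.8·√(2π)))·exp(−(5.0−5.2)²/(2·0.8²)) = 0.498678·exp(-0.03125) = 0.483335
Weight by the priors:
  π_1·L_1 = 0.27 × 5.16059e-07 = 1.39336e-07
  π_2·L_2 = 0.23 × 3.67394e-09 = 8.45006e-10
  π_3·L_3 = 0.06 × 0.143891 = 0.00863346
  π_4·L_4 = 0.44 × 0.483335 = 0.212667
Denominator: 1.39336e-07 + 8.45006e-10 + 0.00863346 + 0.212667 = 0.221301
P(Class 3 | the observation) = 0.00863346 / 0.221301 ≈ 0.0390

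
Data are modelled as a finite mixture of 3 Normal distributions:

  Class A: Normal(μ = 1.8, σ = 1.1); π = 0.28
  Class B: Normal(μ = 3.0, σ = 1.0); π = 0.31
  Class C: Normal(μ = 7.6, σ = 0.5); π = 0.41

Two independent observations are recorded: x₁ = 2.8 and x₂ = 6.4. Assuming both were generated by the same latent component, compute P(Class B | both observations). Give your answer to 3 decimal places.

Posterior ∝ prior × likelihood, so P(k | x) ∝ π_k f_k(x); normalise over all components.
Since both observations come from the same component, the likelihood for component k is f_k(x₁)·f_k(x₂).
  L_A = [0.239915] × [5.78273e-05] = 1.38736e-05
  L_B = [0.391043] × [0.00123222] = 0.00048185
  L_C = [7.75622e-21] × [0.0447891] = 3.47394e-22
Prior × likelihood for each component:
  π_A·L_A = 0.28 × 1.38736e-05 = 3.88461e-06
  π_B·L_B = 0.31 × 0.00048185 = 0.000149374
  π_C·L_C = 0.41 × 3.47394e-22 = 1.42432e-22
Sum: 3.88461e-06 + 0.000149374 + 1.42432e-22 = 0.000153258
Responsibility of Class B: 0.000149374 / 0.000153258 ≈ 0.975

0.975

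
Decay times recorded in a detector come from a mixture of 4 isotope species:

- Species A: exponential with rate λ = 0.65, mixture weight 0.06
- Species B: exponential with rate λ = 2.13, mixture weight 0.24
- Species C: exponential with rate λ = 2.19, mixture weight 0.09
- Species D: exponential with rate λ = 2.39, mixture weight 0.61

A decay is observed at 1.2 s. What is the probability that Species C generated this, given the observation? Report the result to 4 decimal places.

0.0921

By Bayes' theorem, P(k | x) = π_k f_k(x) / Σ_j π_j f_j(x).
Component likelihoods at x = 1.2 s:
  f_A = 0.65·e^(−0.65·1.2) = 0.65·e^(−0.7800) = 0.297964
  f_B = 2.13·e^(−2.13·1.2) = 2.13·e^(−2.5560) = 0.165319
  f_C = 2.19·e^(−2.19·1.2) = 2.19·e^(−2.6280) = 0.158168
  f_D = 2.39·e^(−2.39·1.2) = 2.39·e^(−2.8680) = 0.135782
Prior × likelihood for each component:
  π_A·f_A = 0.06 × 0.297964 = 0.0178778
  π_B·f_B = 0.24 × 0.165319 = 0.0396766
  π_C·f_C = 0.09 × 0.158168 = 0.0142351
  π_D·f_D = 0.61 × 0.135782 = 0.0828269
Normaliser: 0.0178778 + 0.0396766 + 0.0142351 + 0.0828269 = 0.154616
P(Species C | x) ≈ 0.0921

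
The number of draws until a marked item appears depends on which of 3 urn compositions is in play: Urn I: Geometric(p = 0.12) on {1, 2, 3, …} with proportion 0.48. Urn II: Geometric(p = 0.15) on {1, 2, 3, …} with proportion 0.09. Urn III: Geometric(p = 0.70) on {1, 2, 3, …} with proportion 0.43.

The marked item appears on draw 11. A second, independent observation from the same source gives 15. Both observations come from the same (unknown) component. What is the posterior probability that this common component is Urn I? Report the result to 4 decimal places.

0.8870

P(component k | x) = w_k·f_k(x) / marginal(x), where marginal(x) = Σ_j w_j·f_j(x).
Since both observations come from the same component, the likelihood for component k is f_k(x₁)·f_k(x₂).
  p_I = [0.0334201] × [0.0200419] = 0.000669802
  p_II = [0.0295312] × [0.0154155] = 0.000455236
  p_III = [4.13343e-06] × [3.34808e-08] = 1.3839e-13
Multiply by the mixture weights:
  w_I·p_I = 0.48 × 0.000669802 = 0.000321505
  w_II·p_II = 0.09 × 0.000455236 = 4.09713e-05
  w_III·p_III = 0.43 × 1.3839e-13 = 5.95079e-14
Evidence: 0.000321505 + 4.09713e-05 + 5.95079e-14 = 0.000362476
Responsibility of Urn I: 0.000321505 / 0.000362476 ≈ 0.8870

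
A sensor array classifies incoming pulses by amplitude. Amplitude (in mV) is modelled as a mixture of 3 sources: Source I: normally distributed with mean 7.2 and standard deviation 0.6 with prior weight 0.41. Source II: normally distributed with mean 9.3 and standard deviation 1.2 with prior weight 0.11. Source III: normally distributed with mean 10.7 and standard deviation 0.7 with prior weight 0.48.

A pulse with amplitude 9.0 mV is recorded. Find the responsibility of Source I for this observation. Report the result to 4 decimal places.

0.0574

By Bayes' theorem, P(k | x) = P(Z=k) f_k(x) / Σ_j P(Z=j) f_j(x).
Normal densities:
  p_I = 0.00738641
  p_II = 0.322223
  p_III = 0.0298598
Multiply by the mixture weights:
  P(Z=I)·p_I = 0.41 × 0.00738641 = 0.00302843
  P(Z=II)·p_II = 0.11 × 0.322223 = 0.0354446
  P(Z=III)·p_III = 0.48 × 0.0298598 = 0.0143327
Normaliser: 0.00302843 + 0.0354446 + 0.0143327 = 0.0528057
So the posterior for Source I is 0.00302843 / 0.0528057 ≈ 0.0574.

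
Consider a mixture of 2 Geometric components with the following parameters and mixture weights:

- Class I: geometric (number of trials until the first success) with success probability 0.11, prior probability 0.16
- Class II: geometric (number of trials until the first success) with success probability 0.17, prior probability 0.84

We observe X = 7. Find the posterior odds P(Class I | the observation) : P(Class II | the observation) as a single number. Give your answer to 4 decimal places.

Posterior odds = (π_i f_i(x)) / (π_j f_j(x)); the normalising sum cancels.
Evaluate each component's likelihood at the observed value:
  p_I = 0.0546679
  p_II = 0.0555799
0.00874687 / 0.0466871 ≈ 0.1874

0.1874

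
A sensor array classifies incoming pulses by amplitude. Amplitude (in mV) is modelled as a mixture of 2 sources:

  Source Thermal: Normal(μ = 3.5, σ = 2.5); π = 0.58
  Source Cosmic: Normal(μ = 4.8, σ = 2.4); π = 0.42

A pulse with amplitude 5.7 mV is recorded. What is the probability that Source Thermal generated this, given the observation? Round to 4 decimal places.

0.4913

Posterior ∝ prior × likelihood, so P(k | x) ∝ π_k f_k(x); normalise over all components.
Component likelihoods at x = 5.7 mV:
  L_Thermal = (1/(2.5·√(2π)))·exp(−(5.7−3.5)²/(2·2.5²)) = 0.159577·exp(-0.38720) = 0.108346
  L_Cosmic = (1/(2.4·√(2π)))·exp(−(5.7−4.8)²/(2·2.4²)) = 0.166226·exp(-0.07031) = 0.15494
Multiply by the mixture weights:
  π_Thermal·L_Thermal = 0.58 × 0.108346 = 0.0628404
  π_Cosmic·L_Cosmic = 0.42 × 0.15494 = 0.0650746
Marginal: 0.0628404 + 0.0650746 = 0.127915
So the posterior for Source Thermal is 0.0628404 / 0.127915 ≈ 0.4913.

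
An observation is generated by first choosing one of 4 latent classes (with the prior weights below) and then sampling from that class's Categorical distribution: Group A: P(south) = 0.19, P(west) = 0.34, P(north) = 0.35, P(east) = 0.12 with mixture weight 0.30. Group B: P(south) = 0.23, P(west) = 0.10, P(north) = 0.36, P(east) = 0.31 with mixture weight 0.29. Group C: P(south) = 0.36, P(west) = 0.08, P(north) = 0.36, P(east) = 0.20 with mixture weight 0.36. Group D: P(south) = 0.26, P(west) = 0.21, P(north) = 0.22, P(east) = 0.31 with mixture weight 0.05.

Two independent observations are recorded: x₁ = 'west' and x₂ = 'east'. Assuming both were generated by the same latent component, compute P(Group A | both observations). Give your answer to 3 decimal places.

Apply Bayes' rule: the posterior for each component is proportional to its prior times its likelihood at x.
Since both observations come from the same component, the likelihood for component k is f_k(x₁)·f_k(x₂).
  L_A = [P(west | comp) = 0.34] × [0.12] = 0.0408
  L_B = [P(west | comp) = 0.10] × [0.31] = 0.031
  L_C = [P(west | comp) = 0.08] × [0.2] = 0.016
  L_D = [P(west | comp) = 0.21] × [0.31] = 0.0651
Unnormalised posteriors:
  π_A·L_A = 0.30 × 0.0408 = 0.01224
  π_B·L_B = 0.29 × 0.031 = 0.00899
  π_C·L_C = 0.36 × 0.016 = 0.00576
  π_D·L_D = 0.05 × 0.0651 = 0.003255
Normaliser: 0.01224 + 0.00899 + 0.00576 + 0.003255 = 0.030245
So the posterior for Group A is 0.01224 / 0.030245 ≈ 0.405.

0.405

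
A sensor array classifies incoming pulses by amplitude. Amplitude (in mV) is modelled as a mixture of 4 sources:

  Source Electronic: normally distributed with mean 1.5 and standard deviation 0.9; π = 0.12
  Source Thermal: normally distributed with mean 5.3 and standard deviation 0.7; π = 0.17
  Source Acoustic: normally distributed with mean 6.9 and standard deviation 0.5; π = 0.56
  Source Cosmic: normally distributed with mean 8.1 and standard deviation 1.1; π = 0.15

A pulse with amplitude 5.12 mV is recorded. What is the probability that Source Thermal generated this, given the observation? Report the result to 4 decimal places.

Posterior ∝ prior × likelihood, so P(k | x) ∝ P(Z=k) f_k(x); normalise over all components.
Evaluate each component's likelihood at the observed value:
  L_Electronic = 0.000136019
  L_Thermal = 0.551383
  L_Acoustic = 0.00141222
  L_Cosmic = 0.00924349
Prior × likelihood for each component:
  P(Z=Electronic)·L_Electronic = 0.12 × 0.000136019 = 1.63223e-05
  P(Z=Thermal)·L_Thermal = 0.17 × 0.551383 = 0.0937352
  P(Z=Acoustic)·L_Acoustic = 0.56 × 0.00141222 = 0.000790844
  P(Z=Cosmic)·L_Cosmic = 0.15 × 0.00924349 = 0.00138652
Marginal: 1.63223e-05 + 0.0937352 + 0.000790844 + 0.00138652 = 0.0959289
Responsibility of Source Thermal: 0.0937352 / 0.0959289 ≈ 0.9771

0.9771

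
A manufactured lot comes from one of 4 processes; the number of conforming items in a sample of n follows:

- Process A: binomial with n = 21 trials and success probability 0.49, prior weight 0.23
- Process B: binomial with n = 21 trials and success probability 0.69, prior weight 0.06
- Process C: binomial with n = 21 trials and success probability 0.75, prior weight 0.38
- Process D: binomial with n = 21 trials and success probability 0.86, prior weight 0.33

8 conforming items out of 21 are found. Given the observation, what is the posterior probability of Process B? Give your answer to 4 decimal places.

0.0062

Posterior ∝ prior × likelihood, so P(k | x) ∝ w_k f_k(x); normalise over all components.
Binomial probabilities:
  L_A = 0.106788
  L_B = 0.00255292
  L_C = 0.000303566
  L_D = 4.83276e-07
Unnormalised posteriors:
  w_A·L_A = 0.23 × 0.106788 = 0.0245613
  w_B·L_B = 0.06 × 0.00255292 = 0.000153175
  w_C·L_C = 0.38 × 0.000303566 = 0.000115355
  w_D·L_D = 0.33 × 4.83276e-07 = 1.59481e-07
Marginal: 0.0245613 + 0.000153175 + 0.000115355 + 1.59481e-07 = 0.02483
P(Process B | data) = 0.000153175 / 0.02483 ≈ 0.0062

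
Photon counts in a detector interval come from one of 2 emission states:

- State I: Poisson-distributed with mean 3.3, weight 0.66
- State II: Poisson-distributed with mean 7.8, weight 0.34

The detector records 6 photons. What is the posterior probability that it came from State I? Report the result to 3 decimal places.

Apply Bayes' rule: the posterior for each component is proportional to its prior times its likelihood at x.
Component likelihoods at x = 6 photons:
  L_I = e^(−3.3)·3.3^6/6! = 0.0661575
  L_II = e^(−7.8)·7.8^6/6! = 0.128156
Weight by the priors:
  w_I·L_I = 0.66 × 0.0661575 = 0.043664
  w_II·L_II = 0.34 × 0.128156 = 0.043573
Normaliser: 0.043664 + 0.043573 = 0.0872369
P(State I | the observation) ≈ 0.501

0.501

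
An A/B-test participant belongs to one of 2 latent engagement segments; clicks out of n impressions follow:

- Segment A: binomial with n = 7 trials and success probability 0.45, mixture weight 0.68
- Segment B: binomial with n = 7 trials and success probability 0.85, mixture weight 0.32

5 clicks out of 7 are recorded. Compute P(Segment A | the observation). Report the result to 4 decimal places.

0.5430

P(component k | x) = π_k·f_k(x) / marginal(x), where marginal(x) = Σ_j π_j·f_j(x).
Component likelihoods at x = 5 clicks out of 7:
  p_A = 0.117221
  p_B = 0.209651
Weight by the priors:
  π_A·p_A = 0.68 × 0.117221 = 0.0797106
  π_B·p_B = 0.32 × 0.209651 = 0.0670882
Marginal: 0.0797106 + 0.0670882 = 0.146799
P(Segment A | 5 clicks out of 7) = 0.0797106 / 0.146799 ≈ 0.5430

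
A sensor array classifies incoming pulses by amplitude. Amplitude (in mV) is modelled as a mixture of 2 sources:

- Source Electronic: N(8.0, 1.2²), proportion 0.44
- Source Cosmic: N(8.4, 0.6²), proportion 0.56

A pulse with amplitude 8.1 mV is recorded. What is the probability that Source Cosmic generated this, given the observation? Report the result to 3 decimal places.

P(component k | x) = w_k·f_k(x) / marginal(x), where marginal(x) = Σ_j w_j·f_j(x).
Evaluate each component's likelihood at the observed value:
  p_Electronic = (1/(1.2·√(2π)))·exp(−(8.1−8.0)²/(2·1.2²)) = 0.332452·exp(-0.00347) = 0.3313
  p_Cosmic = (1/(0.6·√(2π)))·exp(−(8.1−8.4)²/(2·0.6²)) = 0.664904·exp(-0.12500) = 0.586776
Multiply by the mixture weights:
  w_Electronic·p_Electronic = 0.44 × 0.3313 = 0.145772
  w_Cosmic·p_Cosmic = 0.56 × 0.586776 = 0.328594
Normaliser: 0.145772 + 0.328594 = 0.474366
Responsibility of Source Cosmic: 0.328594 / 0.474366 ≈ 0.693

0.693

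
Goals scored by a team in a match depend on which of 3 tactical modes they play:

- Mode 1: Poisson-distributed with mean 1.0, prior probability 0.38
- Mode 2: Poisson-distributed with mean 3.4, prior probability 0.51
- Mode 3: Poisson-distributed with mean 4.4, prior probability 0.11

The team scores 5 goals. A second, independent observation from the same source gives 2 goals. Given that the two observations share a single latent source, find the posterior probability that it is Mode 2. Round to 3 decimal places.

By Bayes' theorem, P(k | x) = P(Z=k) f_k(x) / Σ_j P(Z=j) f_j(x).
Since both observations come from the same component, the likelihood for component k is f_k(x₁)·f_k(x₂).
  p_1 = [0.00306566] × [0.18394] = 0.000563897
  p_2 = [0.126361] × [0.192898] = 0.0243747
  p_3 = [0.168728] × [0.118845] = 0.0200524
Weight by the priors:
  P(Z=1)·p_1 = 0.38 × 0.000563897 = 0.000214281
  P(Z=2)·p_2 = 0.51 × 0.0243747 = 0.0124311
  P(Z=3)·p_3 = 0.11 × 0.0200524 = 0.00220576
Denominator: 0.000214281 + 0.0124311 + 0.00220576 = 0.0148511
P(Mode 2 | x₁, x₂) ≈ 0.837

0.837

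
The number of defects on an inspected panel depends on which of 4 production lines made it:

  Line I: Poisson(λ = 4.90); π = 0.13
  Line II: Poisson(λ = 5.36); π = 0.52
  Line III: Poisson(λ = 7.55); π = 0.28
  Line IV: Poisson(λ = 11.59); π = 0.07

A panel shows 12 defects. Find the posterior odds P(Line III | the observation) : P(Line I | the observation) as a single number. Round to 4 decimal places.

27.2486

Only the two components matter; the odds are (π_i f_i(x)) / (π_j f_j(x)).
Evaluate each component's likelihood at the observed value:
  f_I = 0.00297833
  f_II = 0.00551851
  f_III = 0.0376793
  f_IV = 0.113551
Posterior odds = (π_III·f_III) / (π_I·f_I) = (0.28·0.0376793) / (0.13·0.00297833) = 0.0105502 / 0.000387183 ≈ 27.2486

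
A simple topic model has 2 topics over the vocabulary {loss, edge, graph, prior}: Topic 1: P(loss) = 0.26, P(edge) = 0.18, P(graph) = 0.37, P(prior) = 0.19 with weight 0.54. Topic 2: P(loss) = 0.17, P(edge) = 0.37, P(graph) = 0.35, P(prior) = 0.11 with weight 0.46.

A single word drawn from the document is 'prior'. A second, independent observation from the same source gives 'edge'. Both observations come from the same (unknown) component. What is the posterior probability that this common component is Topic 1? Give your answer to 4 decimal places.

P(component k | x) = w_k·f_k(x) / marginal(x), where marginal(x) = Σ_j w_j·f_j(x).
Since both observations come from the same component, the likelihood for component k is f_k(x₁)·f_k(x₂).
  f_1 = [0.19] × [0.18] = 0.0342
  f_2 = [0.11] × [0.37] = 0.0407
Unnormalised posteriors:
  w_1·f_1 = 0.54 × 0.0342 = 0.018468
  w_2·f_2 = 0.46 × 0.0407 = 0.018722
Evidence: 0.018468 + 0.018722 = 0.03719
Responsibility of Topic 1: 0.018468 / 0.03719 ≈ 0.4966

0.4966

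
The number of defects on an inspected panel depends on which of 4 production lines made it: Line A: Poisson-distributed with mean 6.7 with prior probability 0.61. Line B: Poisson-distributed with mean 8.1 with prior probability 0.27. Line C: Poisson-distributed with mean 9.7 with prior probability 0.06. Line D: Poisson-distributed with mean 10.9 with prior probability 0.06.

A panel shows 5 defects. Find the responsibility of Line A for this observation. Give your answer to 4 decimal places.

0.7520

By Bayes' theorem, P(k | x) = π_k f_k(x) / Σ_j π_j f_j(x).
Component likelihoods at x = 5 defects:
  f_A = e^(−6.7)·6.7^5/5! = 0.13849
  f_B = e^(−8.1)·8.1^5/5! = 0.088198
  f_C = e^(−9.7)·9.7^5/5! = 0.0438552
  f_D = e^(−10.9)·10.9^5/5! = 0.0236669
Weight by the priors:
  π_A·f_A = 0.61 × 0.13849 = 0.0844792
  π_B·f_B = 0.27 × 0.088198 = 0.0238134
  π_C·f_C = 0.06 × 0.0438552 = 0.00263131
  π_D·f_D = 0.06 × 0.0236669 = 0.00142001
Sum: 0.0844792 + 0.0238134 + 0.00263131 + 0.00142001 = 0.112344
Responsibility of Line A: 0.0844792 / 0.112344 ≈ 0.7520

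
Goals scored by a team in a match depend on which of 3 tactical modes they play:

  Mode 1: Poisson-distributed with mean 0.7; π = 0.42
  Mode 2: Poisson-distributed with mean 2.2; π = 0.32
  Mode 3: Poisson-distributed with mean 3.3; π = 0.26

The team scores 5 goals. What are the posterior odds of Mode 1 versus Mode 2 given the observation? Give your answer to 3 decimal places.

0.019

Posterior odds = (P(Z=i) f_i(x)) / (P(Z=j) f_j(x)); the normalising sum cancels.
Component likelihoods at x = 5 goals:
  L_1 = 0.000695509
  L_2 = 0.0475866
  L_3 = 0.120286
0.000292114 / 0.0152277 ≈ 0.019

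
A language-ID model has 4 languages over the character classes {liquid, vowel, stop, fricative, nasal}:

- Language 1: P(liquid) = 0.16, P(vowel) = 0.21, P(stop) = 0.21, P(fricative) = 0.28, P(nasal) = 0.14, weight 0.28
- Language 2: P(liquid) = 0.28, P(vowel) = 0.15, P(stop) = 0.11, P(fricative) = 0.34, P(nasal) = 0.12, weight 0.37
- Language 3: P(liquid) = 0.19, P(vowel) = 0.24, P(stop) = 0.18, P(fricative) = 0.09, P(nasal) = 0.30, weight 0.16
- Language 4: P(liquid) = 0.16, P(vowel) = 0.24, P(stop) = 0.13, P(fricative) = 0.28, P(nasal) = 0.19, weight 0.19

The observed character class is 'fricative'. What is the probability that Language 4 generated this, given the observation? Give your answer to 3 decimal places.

0.196

Apply Bayes' rule: the posterior for each component is proportional to its prior times its likelihood at x.
Component likelihoods at x = 'fricative':
  p_1 = 0.28
  p_2 = 0.34
  p_3 = 0.09
  p_4 = 0.28
Prior × likelihood for each component:
  w_1·p_1 = 0.28 × 0.28 = 0.0784
  w_2·p_2 = 0.37 × 0.34 = 0.1258
  w_3·p_3 = 0.16 × 0.09 = 0.0144
  w_4·p_4 = 0.19 × 0.28 = 0.0532
Evidence: 0.0784 + 0.1258 + 0.0144 + 0.0532 = 0.2718
P(Language 4 | data) = 0.0532 / 0.2718 ≈ 0.196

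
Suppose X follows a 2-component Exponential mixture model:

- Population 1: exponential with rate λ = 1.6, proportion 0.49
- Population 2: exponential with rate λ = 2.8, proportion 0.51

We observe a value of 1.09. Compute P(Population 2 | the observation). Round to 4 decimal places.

P(component k | x) = P(Z=k)·f_k(x) / marginal(x), where marginal(x) = Σ_j P(Z=j)·f_j(x).
Exponential densities:
  L_1 = 1.6·e^(−1.6·1.09) = 1.6·e^(−1.7440) = 0.279712
  L_2 = 2.8·e^(−2.8·1.09) = 2.8·e^(−3.0520) = 0.13234
Prior × likelihood for each component:
  P(Z=1)·L_1 = 0.49 × 0.279712 = 0.137059
  P(Z=2)·L_2 = 0.51 × 0.13234 = 0.0674934
Sum: 0.137059 + 0.0674934 = 0.204552
Responsibility of Population 2: 0.0674934 / 0.204552 ≈ 0.3300

0.3300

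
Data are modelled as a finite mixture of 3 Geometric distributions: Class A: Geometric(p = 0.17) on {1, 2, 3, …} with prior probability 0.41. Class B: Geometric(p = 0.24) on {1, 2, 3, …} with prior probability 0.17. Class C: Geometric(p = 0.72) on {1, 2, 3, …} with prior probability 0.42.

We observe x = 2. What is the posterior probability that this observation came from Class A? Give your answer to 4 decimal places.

Posterior ∝ prior × likelihood, so P(k | x) ∝ π_k f_k(x); normalise over all components.
Evaluate each component's likelihood at the observed value:
  L_A = 0.17·(1−0.17)^1 = 0.17·0.83 = 0.1411
  L_B = 0.24·(1−0.24)^1 = 0.24·0.76 = 0.1824
  L_C = 0.72·(1−0.72)^1 = 0.72·0.28 = 0.2016
Weight by the priors:
  π_A·L_A = 0.41 × 0.1411 = 0.057851
  π_B·L_B = 0.17 × 0.1824 = 0.031008
  π_C·L_C = 0.42 × 0.2016 = 0.084672
Marginal: 0.057851 + 0.031008 + 0.084672 = 0.173531
Responsibility of Class A: 0.057851 / 0.173531 ≈ 0.3334

0.3334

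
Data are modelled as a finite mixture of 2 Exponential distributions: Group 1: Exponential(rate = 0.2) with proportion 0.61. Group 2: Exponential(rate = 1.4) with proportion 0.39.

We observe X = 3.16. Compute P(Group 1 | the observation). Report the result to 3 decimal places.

0.908

The responsibility of component k is π_k f_k(x) divided by Σ_j π_j f_j(x).
Evaluate each component's likelihood at the observed value:
  L_1 = 0.106306
  L_2 = 0.0167807
Prior × likelihood for each component:
  π_1·L_1 = 0.61 × 0.106306 = 0.0648464
  π_2·L_2 = 0.39 × 0.0167807 = 0.00654446
Marginal: 0.0648464 + 0.00654446 = 0.0713908
P(Group 1 | 3.16) = 0.0648464 / 0.0713908 ≈ 0.908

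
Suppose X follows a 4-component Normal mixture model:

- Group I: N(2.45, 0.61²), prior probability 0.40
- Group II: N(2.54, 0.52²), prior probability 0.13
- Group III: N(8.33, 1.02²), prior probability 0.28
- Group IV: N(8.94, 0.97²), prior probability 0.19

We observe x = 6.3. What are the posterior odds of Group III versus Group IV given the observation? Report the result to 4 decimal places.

Posterior odds = (w_i f_i(x)) / (w_j f_j(x)); the normalising sum cancels.
Normal densities:
  f_I = 1.46413e-09
  f_II = 3.40075e-12
  f_III = 0.0539779
  f_IV = 0.0101309
Posterior odds = (w_III·f_III) / (w_IV·f_IV) = (0.28·0.0539779) / (0.19·0.0101309) = 0.0151138 / 0.00192487 ≈ 7.8519

7.8519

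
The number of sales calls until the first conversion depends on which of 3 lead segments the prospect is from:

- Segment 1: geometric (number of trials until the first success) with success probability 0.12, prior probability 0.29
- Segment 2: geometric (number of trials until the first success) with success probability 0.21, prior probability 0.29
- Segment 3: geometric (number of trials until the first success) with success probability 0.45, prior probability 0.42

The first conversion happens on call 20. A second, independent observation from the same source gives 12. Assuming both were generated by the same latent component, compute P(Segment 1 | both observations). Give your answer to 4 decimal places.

0.8926

Apply Bayes' rule: the posterior for each component is proportional to its prior times its likelihood at x.
Since both observations come from the same component, the likelihood for component k is f_k(x₁)·f_k(x₂).
  p_1 = [0.0105767] × [0.0294097] = 0.000311059
  p_2 = [0.00238305] × [0.0157079] = 3.74327e-05
  p_3 = [5.24933e-06] × [0.000626906] = 3.29083e-09
Unnormalised posteriors:
  P(Z=1)·p_1 = 0.29 × 0.000311059 = 9.02071e-05
  P(Z=2)·p_2 = 0.29 × 3.74327e-05 = 1.08555e-05
  P(Z=3)·p_3 = 0.42 × 3.29083e-09 = 1.38215e-09
Evidence: 9.02071e-05 + 1.08555e-05 + 1.38215e-09 = 0.000101064
P(Segment 1 | x) ≈ 0.8926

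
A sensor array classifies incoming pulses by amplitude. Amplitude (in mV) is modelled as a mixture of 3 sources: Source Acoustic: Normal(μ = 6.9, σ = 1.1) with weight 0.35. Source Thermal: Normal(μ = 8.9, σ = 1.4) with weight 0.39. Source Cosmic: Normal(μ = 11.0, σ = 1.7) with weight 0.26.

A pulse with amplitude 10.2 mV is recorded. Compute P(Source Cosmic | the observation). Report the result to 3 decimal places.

By Bayes' theorem, P(k | x) = π_k f_k(x) / Σ_j π_j f_j(x).
Normal densities:
  p_Acoustic = 0.00402895
  p_Thermal = 0.18516
  p_Cosmic = 0.210074
Unnormalised posteriors:
  π_Acoustic·p_Acoustic = 0.35 × 0.00402895 = 0.00141013
  π_Thermal·p_Thermal = 0.39 × 0.18516 = 0.0722125
  π_Cosmic·p_Cosmic = 0.26 × 0.210074 = 0.0546193
Evidence: 0.00141013 + 0.0722125 + 0.0546193 = 0.128242
Responsibility of Source Cosmic: 0.0546193 / 0.128242 ≈ 0.426

0.426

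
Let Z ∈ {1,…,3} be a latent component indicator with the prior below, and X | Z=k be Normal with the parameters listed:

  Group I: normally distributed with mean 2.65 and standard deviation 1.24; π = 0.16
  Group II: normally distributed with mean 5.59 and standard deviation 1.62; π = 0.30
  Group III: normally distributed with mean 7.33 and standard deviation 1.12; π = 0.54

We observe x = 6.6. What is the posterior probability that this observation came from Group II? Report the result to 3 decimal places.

0.281

P(component k | x) = w_k·f_k(x) / marginal(x), where marginal(x) = Σ_j w_j·f_j(x).
Normal densities:
  p_I = 0.00201386
  p_II = 0.202764
  p_III = 0.288033
Unnormalised posteriors:
  w_I·p_I = 0.16 × 0.00201386 = 0.000322217
  w_II·p_II = 0.30 × 0.202764 = 0.0608291
  w_III·p_III = 0.54 × 0.288033 = 0.155538
Normaliser: 0.000322217 + 0.0608291 + 0.155538 = 0.216689
Responsibility of Group II: 0.0608291 / 0.216689 ≈ 0.281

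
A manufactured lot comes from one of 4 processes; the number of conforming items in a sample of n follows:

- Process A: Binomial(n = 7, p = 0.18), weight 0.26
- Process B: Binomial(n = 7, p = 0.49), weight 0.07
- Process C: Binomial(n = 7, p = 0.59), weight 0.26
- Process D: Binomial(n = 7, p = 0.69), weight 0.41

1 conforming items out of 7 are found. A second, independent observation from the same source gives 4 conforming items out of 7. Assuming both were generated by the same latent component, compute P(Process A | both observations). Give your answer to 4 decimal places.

The responsibility of component k is P(Z=k) f_k(x) divided by Σ_j P(Z=j) f_j(x).
Since both observations come from the same component, the likelihood for component k is f_k(x₁)·f_k(x₂).
  f_A = [C(7,1)·0.18^1·0.82^6 = 7·0.18·0.304007 = 0.383048] × [0.0202581] = 0.00775985
  f_B = [C(7,1)·0.49^1·0.51^6 = 7·0.49·0.0175963 = 0.0603553] × [0.267647] = 0.0161539
  f_C = [C(7,1)·0.59^1·0.41^6 = 7·0.59·0.0047501 = 0.0196179] × [0.292299] = 0.00573431
  f_D = [C(7,1)·0.69^1·0.31^6 = 7·0.69·0.000887504 = 0.00428664] × [0.236347] = 0.00101313
Weight by the priors:
  P(Z=A)·f_A = 0.26 × 0.00775985 = 0.00201756
  P(Z=B)·f_B = 0.07 × 0.0161539 = 0.00113077
  P(Z=C)·f_C = 0.26 × 0.00573431 = 0.00149092
  P(Z=D)·f_D = 0.41 × 0.00101313 = 0.000415385
Evidence: 0.00201756 + 0.00113077 + 0.00149092 + 0.000415385 = 0.00505464
P(Process A | data) ≈ 0.3992

0.3992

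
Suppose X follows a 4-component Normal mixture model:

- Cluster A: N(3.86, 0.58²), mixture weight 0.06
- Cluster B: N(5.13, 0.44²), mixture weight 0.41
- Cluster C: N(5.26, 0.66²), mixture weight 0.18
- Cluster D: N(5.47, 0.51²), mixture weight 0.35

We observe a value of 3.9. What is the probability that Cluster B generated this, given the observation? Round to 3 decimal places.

0.117

Posterior ∝ prior × likelihood, so P(k | x) ∝ π_k f_k(x); normalise over all components.
Normal densities:
  f_A = (1/(0.58·√(2π)))·exp(−(3.9−3.86)²/(2·0.58²)) = 0.687832·exp(-0.00238) = 0.686198
  f_B = (1/(0.44·√(2π)))·exp(−(3.9−5.13)²/(2·0.44²)) = 0.906687·exp(-3.90728) = 0.0182199
  f_C = (1/(0.66·√(2π)))·exp(−(3.9−5.26)²/(2·0.66²)) = 0.604458·exp(-2.12305) = 0.0723332
  f_D = (1/(0.51·√(2π)))·exp(−(3.9−5.47)²/(2·0.51²)) = 0.782240·exp(-4.73837) = 0.00684687
Prior × likelihood for each component:
  π_A·f_A = 0.06 × 0.686198 = 0.0411719
  π_B·f_B = 0.41 × 0.0182199 = 0.00747016
  π_C·f_C = 0.18 × 0.0723332 = 0.01302
  π_D·f_D = 0.35 × 0.00684687 = 0.0023964
Evidence: 0.0411719 + 0.00747016 + 0.01302 + 0.0023964 = 0.0640584
P(Cluster B | data) = 0.00747016 / 0.0640584 ≈ 0.117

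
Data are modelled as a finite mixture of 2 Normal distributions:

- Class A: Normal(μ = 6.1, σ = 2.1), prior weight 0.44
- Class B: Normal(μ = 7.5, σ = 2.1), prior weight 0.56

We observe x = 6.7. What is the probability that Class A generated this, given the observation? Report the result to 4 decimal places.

The responsibility of component k is P(Z=k) f_k(x) divided by Σ_j P(Z=j) f_j(x).
Normal densities:
  L_A = 0.182375
  L_B = 0.176676
Unnormalised posteriors:
  P(Z=A)·L_A = 0.44 × 0.182375 = 0.0802448
  P(Z=B)·L_B = 0.56 × 0.176676 = 0.0989385
Denominator: 0.0802448 + 0.0989385 = 0.179183
So the posterior for Class A is 0.0802448 / 0.179183 ≈ 0.4478.

0.4478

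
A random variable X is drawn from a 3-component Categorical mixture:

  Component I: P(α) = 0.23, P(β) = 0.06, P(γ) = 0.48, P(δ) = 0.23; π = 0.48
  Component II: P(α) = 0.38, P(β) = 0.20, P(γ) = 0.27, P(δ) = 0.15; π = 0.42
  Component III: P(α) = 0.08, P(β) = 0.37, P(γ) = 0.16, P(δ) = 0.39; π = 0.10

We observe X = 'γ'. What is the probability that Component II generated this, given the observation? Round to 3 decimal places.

Apply Bayes' rule: the posterior for each component is proportional to its prior times its likelihood at x.
Component likelihoods at x = 'γ':
  L_I = P(γ | comp) = 0.48
  L_II = P(γ | comp) = 0.27
  L_III = P(γ | comp) = 0.16
Prior × likelihood for each component:
  π_I·L_I = 0.48 × 0.48 = 0.2304
  π_II·L_II = 0.42 × 0.27 = 0.1134
  π_III·L_III = 0.10 × 0.16 = 0.016
Evidence: 0.2304 + 0.1134 + 0.016 = 0.3598
Responsibility of Component II: 0.1134 / 0.3598 ≈ 0.315

0.315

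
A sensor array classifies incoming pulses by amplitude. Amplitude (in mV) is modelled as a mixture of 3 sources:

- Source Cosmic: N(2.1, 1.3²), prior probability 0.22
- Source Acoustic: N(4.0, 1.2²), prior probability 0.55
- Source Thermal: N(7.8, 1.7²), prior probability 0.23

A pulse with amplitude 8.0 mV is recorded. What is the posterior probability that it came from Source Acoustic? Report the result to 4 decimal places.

0.0130

The responsibility of component k is π_k f_k(x) divided by Σ_j π_j f_j(x).
Component likelihoods at x = 8.0 mV:
  p_Cosmic = 1.03335e-05
  p_Acoustic = 0.00128523
  p_Thermal = 0.233054
Weight by the priors:
  π_Cosmic·p_Cosmic = 0.22 × 1.03335e-05 = 2.27337e-06
  π_Acoustic·p_Acoustic = 0.55 × 0.00128523 = 0.000706878
  π_Thermal·p_Thermal = 0.23 × 0.233054 = 0.0536023
Sum: 2.27337e-06 + 0.000706878 + 0.0536023 = 0.0543115
Responsibility of Source Acoustic: 0.000706878 / 0.0543115 ≈ 0.0130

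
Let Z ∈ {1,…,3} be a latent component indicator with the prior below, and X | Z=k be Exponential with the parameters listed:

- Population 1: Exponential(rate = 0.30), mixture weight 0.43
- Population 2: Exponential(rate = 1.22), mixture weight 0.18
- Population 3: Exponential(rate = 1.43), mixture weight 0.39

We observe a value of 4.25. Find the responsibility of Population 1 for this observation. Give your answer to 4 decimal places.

0.9349

P(component k | x) = π_k·f_k(x) / marginal(x), where marginal(x) = Σ_j π_j·f_j(x).
Evaluate each component's likelihood at the observed value:
  p_1 = 0.30·e^(−0.30·4.25) = 0.30·e^(−1.2750) = 0.0838293
  p_2 = 1.22·e^(−1.22·4.25) = 1.22·e^(−5.1850) = 0.00683192
  p_3 = 1.43·e^(−1.43·4.25) = 1.43·e^(−6.0775) = 0.00328028
Unnormalised posteriors:
  π_1·p_1 = 0.43 × 0.0838293 = 0.0360466
  π_2·p_2 = 0.18 × 0.00683192 = 0.00122975
  π_3·p_3 = 0.39 × 0.00328028 = 0.00127931
Marginal: 0.0360466 + 0.00122975 + 0.00127931 = 0.0385557
P(Population 1 | the observation) = 0.0360466 / 0.0385557 ≈ 0.9349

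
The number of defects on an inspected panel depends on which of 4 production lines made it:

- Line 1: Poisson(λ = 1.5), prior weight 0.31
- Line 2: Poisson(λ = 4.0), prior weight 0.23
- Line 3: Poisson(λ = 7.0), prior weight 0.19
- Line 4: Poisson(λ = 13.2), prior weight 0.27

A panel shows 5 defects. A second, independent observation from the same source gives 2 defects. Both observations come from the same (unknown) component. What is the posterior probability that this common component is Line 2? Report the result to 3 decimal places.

Posterior ∝ prior × likelihood, so P(k | x) ∝ π_k f_k(x); normalise over all components.
Since both observations come from the same component, the likelihood for component k is f_k(x₁)·f_k(x₂).
  p_1 = [e^(−1.5)·1.5^5/5! = 0.01412] × [0.251021] = 0.00354441
  p_2 = [e^(−4.0)·4.0^5/5! = 0.156293] × [0.146525] = 0.0229009
  p_3 = [e^(−7.0)·7.0^5/5! = 0.127717] × [0.0223411] = 0.00285333
  p_4 = [e^(−13.2)·13.2^5/5! = 0.00618018] × [0.000161224] = 9.96396e-07
Prior × likelihood for each component:
  π_1·p_1 = 0.31 × 0.00354441 = 0.00109877
  π_2·p_2 = 0.23 × 0.0229009 = 0.00526721
  π_3·p_3 = 0.19 × 0.00285333 = 0.000542133
  π_4·p_4 = 0.27 × 9.96396e-07 = 2.69027e-07
Normaliser: 0.00109877 + 0.00526721 + 0.000542133 + 2.69027e-07 = 0.00690838
Responsibility of Line 2: 0.00526721 / 0.00690838 ≈ 0.762

0.762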